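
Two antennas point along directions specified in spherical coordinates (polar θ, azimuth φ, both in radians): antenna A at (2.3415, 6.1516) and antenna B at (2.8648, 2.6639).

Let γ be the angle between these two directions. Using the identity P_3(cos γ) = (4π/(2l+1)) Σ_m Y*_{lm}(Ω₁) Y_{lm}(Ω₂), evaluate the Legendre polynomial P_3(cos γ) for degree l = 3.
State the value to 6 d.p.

-0.442103

Term-by-term m-sum for l=3 (normalisation 4π/7 = 1.795196):
  m=-3: Y*=+0.142212-0.059249i  Y=-0.001169-0.008434i  product -0.000666-0.001130i
  m=-2: Y*=-0.353822+0.095327i  Y=-0.042382-0.059945i  product +0.020710+0.017170i
  m=-1: Y*=+0.327892-0.043397i  Y=-0.284434-0.147246i  product -0.099654-0.035938i
  m=+0: Y*=+0.149083-0.000000i  Y=-0.583909+0.000000i  product -0.087051+0.000000i
  m=+1: Y*=-0.327892-0.043397i  Y=+0.284434-0.147246i  product -0.099654+0.035938i
  m=+2: Y*=-0.353822-0.095327i  Y=-0.042382+0.059945i  product +0.020710-0.017170i
  m=+3: Y*=-0.142212-0.059249i  Y=+0.001169-0.008434i  product -0.000666+0.001130i
Σ over m = -0.246270+0.000000i; ×(4π/7) → -0.442103+0.000000i. Real part: -0.442103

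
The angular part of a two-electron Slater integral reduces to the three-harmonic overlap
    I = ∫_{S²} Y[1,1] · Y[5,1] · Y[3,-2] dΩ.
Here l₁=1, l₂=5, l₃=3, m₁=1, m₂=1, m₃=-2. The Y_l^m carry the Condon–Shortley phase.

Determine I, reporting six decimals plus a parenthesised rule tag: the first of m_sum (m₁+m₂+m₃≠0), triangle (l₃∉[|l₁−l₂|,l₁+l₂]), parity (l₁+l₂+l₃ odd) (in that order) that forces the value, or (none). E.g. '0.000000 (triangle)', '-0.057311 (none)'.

0.000000 (triangle)

|1−5|≤3≤1+5 violated ⇒ I = 0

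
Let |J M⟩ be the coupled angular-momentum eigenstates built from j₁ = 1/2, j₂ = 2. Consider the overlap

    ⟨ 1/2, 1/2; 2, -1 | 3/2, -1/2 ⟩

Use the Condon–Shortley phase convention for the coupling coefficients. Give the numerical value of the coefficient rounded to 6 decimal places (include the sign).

+0.774597

j₁+j₂−J=1  J+j₁−j₂=0  J−j₁+j₂=3  j₁+j₂+J+1=5
(j₁±m₁, j₂±m₂, J±M) = (1,0,1,3,1,2)
P² = 12/5
sum k=0..0:
  [0] +1/2 = 1/2
S = 1/2
C² = P²·S² = 3/5 ; C = +0.774597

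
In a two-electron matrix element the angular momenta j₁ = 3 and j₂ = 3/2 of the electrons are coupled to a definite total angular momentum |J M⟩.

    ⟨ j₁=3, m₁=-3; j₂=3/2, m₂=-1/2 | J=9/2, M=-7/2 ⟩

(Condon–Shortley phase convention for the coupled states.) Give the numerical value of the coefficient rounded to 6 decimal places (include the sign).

+√(1/3) ≈ +0.577350

√[10·0!6!3!/10! · 0!6!1!2!1!8!] = √(691200)
  +(−1)^0/∏(0,0,6,1,0,2)! = 1/1440  (running 1/1440)
⟨..|..⟩ = √(691200)·(1/1440) = +0.577350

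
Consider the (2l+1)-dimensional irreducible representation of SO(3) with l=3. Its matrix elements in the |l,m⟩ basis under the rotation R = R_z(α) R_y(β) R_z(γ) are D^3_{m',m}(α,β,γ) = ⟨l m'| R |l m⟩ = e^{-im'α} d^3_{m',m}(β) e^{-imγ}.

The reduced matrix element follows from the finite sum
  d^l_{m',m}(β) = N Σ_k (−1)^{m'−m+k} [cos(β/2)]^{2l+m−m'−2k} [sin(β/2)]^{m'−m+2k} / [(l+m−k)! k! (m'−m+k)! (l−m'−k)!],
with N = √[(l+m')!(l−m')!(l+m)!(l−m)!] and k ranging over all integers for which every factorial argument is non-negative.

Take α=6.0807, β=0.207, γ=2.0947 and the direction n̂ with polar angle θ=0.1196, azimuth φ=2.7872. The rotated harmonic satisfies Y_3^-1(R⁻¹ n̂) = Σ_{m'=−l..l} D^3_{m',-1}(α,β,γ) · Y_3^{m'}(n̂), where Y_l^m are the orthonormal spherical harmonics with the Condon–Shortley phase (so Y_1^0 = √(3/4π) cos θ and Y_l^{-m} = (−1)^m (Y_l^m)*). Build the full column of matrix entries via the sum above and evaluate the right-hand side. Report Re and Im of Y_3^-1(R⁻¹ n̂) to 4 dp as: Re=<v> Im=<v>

Re=0.1978 Im=-0.3017

Need the full column D^3_{m',-1} for m'=−3..3 at α=6.0807, β=0.2070, γ=2.0947.
cos(β/2)=0.994649, sin(β/2)=0.103315
d^3_{-3,-1}: single k=2 term ⇒ +0.040463;  D = +0.003377+0.040321i
d^3_{-2,-1}: k∈[1..2] ⇒ +0.318063 -0.006863 = +0.311200;  D = -0.036925+0.309001i
d^3_{-1,-1}: k∈[0..2] ⇒ +0.968318 -0.083579 +0.000676 = +0.885416;  D = -0.279714+0.840072i
d^3_{0,-1}: k∈[0..2] ⇒ -0.348421 +0.011278 -0.000041 = -0.337184;  D = +0.168681-0.291958i
d^3_{1,-1}: k∈[0..2] ⇒ +0.062684 -0.000902 +0.000001 = +0.061784;  D = -0.041035+0.046188i
d^3_{2,-1}: k∈[0..1] ⇒ -0.006863 +0.000037 = -0.006826;  D = +0.005467-0.004087i
d^3_{3,-1}: single k=0 term ⇒ +0.000437;  D = -0.000395+0.000186i
Y_3^{m'}(θ=0.1196,φ=2.7872) and Σ D·Y over m':
  (+0.0034+0.0403i)·(-0.0003-0.0006i)  (-0.0369+0.3090i)·(+0.0110+0.0094i)  (-0.2797+0.8401i)·(-0.1421-0.0526i)  (+0.1687-0.2920i)·(+0.7146+0.0000i)  (-0.0410+0.0462i)·(+0.1421-0.0526i)  (+0.0055-0.0041i)·(+0.0110-0.0094i)  (-0.0004+0.0002i)·(+0.0003-0.0006i)
Y_3^-1(R⁻¹ n̂) = +0.197787-0.301652i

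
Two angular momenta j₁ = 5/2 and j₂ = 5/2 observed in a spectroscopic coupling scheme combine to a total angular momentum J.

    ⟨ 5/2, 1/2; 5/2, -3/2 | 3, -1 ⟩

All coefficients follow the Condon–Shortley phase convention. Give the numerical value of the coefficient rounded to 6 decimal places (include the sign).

+√(1/30) ≈ +0.182574

j₁+j₂−J=2  J+j₁−j₂=3  J−j₁+j₂=3  j₁+j₂+J+1=9
(j₁±m₁, j₂±m₂, J±M) = (3,2,1,4,2,4)
P² = 96/5
sum k=0..1:
  [0] +1/8 = 1/8
  [1] −1/12 = -1/12
S = 1/24
C² = P²·S² = 1/30 ; C = +0.182574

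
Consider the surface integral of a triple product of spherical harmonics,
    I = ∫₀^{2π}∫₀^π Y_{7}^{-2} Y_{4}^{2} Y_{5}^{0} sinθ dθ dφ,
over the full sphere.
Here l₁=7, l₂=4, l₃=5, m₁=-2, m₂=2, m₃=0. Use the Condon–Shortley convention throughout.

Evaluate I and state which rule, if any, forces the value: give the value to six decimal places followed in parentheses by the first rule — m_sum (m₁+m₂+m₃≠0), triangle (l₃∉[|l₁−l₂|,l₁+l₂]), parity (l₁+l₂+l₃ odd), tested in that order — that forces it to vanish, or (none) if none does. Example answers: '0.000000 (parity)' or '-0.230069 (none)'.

Checks pass: Σm=0; 16 even; l₃=5∈[3,11].
(2·7+1)(2·4+1)(2·5+1) = 1485
Δ: 6! 8! 2! / 17! → 1/6126120
sum: t=2:+1/69120 t=3:−1/20736 t=4:+1/69120 = -1/51840
3j²(7 4 5; 0 0 0) = Δ·Π!·Σ² = 280/21879  (sign +1)
sum: t=4:+1/69120 t=5:−1/69120 t=6:+1/1036800 = 1/1036800
3j²(7 4 5; -2 2 0) = Δ·Π!·Σ² = 1/7293  (sign -1)
combine: 4πI² = 1485·280/21879·1/7293 = 1400/537251
take √, sign -1: I = -0.01440026
No selection rule forces the value: the integral is nonzero (none).

-0.014400 (none)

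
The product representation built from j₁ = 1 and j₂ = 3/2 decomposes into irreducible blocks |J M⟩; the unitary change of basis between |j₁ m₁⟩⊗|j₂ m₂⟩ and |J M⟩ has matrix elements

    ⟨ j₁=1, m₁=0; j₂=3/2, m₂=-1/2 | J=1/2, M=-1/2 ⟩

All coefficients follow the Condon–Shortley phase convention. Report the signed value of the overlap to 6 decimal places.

j₁+j₂−J=2  J+j₁−j₂=0  J−j₁+j₂=1  j₁+j₂+J+1=4
(j₁±m₁, j₂±m₂, J±M) = (1,1,1,2,0,1)
P² = 1/3
sum k=1..1:
  [1] −1/1 = -1
S = -1
C² = P²·S² = 1/3 ; C = -0.577350

-0.577350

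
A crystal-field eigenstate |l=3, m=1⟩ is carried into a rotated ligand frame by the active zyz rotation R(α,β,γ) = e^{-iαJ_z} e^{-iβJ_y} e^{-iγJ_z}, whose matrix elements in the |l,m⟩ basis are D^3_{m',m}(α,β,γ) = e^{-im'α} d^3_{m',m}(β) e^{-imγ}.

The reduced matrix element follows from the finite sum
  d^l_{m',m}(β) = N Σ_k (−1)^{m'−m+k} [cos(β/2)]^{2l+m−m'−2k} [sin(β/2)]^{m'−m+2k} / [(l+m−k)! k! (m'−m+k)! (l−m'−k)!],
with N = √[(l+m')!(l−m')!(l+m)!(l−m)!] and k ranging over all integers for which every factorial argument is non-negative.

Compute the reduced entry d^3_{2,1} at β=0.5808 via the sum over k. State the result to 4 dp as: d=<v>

d=-0.6005

d^3_{2,1}(β=0.5808) via the finite sum:
c=cos(0.580800/2)=0.958129, s=sin(0.580800/2)=0.286335; N=√[120·1·24·2]=75.894664
Admissible k: 0..1 (factorial args all ≥0)
  k=0: (−1)^1·75.8947/(24)·0.9581^5·0.2863^1 = -0.731132
  k=1: (−1)^2·75.8947/(12)·0.9581^3·0.2863^3 = +0.130595
d^3_{2,1}(0.5808) = -0.731132 +0.130595 = -0.600537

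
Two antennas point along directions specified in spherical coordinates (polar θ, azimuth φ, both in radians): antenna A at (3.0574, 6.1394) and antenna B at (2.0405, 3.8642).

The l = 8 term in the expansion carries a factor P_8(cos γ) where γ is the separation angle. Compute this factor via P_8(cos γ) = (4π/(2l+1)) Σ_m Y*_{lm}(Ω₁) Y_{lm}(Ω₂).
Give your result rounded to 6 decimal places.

-0.264768

Addition theorem: P_8(cos γ) = (4π/17) Σ_m Y*_{lm}(Ω₁) Y_{lm}(Ω₂), m = −8…8:
  term(m=-8) = (0.000000, -0.000000)   from Y*(Ω₁)=(0.000000, -0.000000), Y(Ω₂)=(0.180577, 0.099196)
  term(m=-7) = (-0.000000, -0.000000)   from Y*(Ω₁)=(-0.000000, 0.000000), Y(Ω₂)=(0.141812, 0.393545)
  term(m=-6) = (0.000000, 0.000001)   from Y*(Ω₁)=(0.000001, -0.000001), Y(Ω₂)=(-0.144315, 0.364761)
  term(m=-5) = (0.000000, -0.000001)   from Y*(Ω₁)=(-0.000030, 0.000027), Y(Ω₂)=(-0.013495, 0.006880)
  term(m=-4) = (0.000215, -0.000072)   from Y*(Ω₁)=(0.000557, -0.000361), Y(Ω₂)=(0.331153, 0.084968)
  term(m=-3) = (-0.001340, -0.000808)   from Y*(Ω₁)=(-0.007351, 0.003383), Y(Ω₂)=(0.108686, 0.159885)
  term(m=-2) = (-0.002869, -0.017558)   from Y*(Ω₁)=(0.067302, -0.019906), Y(Ω₂)=(0.031751, -0.251498)
  term(m=-1) = (-0.062906, 0.074020)   from Y*(Ω₁)=(-0.385722, 0.055847), Y(Ω₂)=(0.186951, -0.164833)
  term(m=+0) = (-0.224384, 0.000000)   from Y*(Ω₁)=(1.019330, -0.000000), Y(Ω₂)=(-0.220129, 0.000000)
  term(m=+1) = (-0.062906, -0.074020)   from Y*(Ω₁)=(0.385722, 0.055847), Y(Ω₂)=(-0.186951, -0.164833)
  term(m=+2) = (-0.002869, 0.017558)   from Y*(Ω₁)=(0.067302, 0.019906), Y(Ω₂)=(0.031751, 0.251498)
  term(m=+3) = (-0.001340, 0.000808)   from Y*(Ω₁)=(0.007351, 0.003383), Y(Ω₂)=(-0.108686, 0.159885)
  term(m=+4) = (0.000215, 0.000072)   from Y*(Ω₁)=(0.000557, 0.000361), Y(Ω₂)=(0.331153, -0.084968)
  term(m=+5) = (0.000000, 0.000001)   from Y*(Ω₁)=(0.000030, 0.000027), Y(Ω₂)=(0.013495, 0.006880)
  term(m=+6) = (0.000000, -0.000001)   from Y*(Ω₁)=(0.000001, 0.000001), Y(Ω₂)=(-0.144315, -0.364761)
  term(m=+7) = (-0.000000, 0.000000)   from Y*(Ω₁)=(0.000000, 0.000000), Y(Ω₂)=(-0.141812, 0.393545)
  term(m=+8) = (0.000000, 0.000000)   from Y*(Ω₁)=(0.000000, 0.000000), Y(Ω₂)=(0.180577, -0.099196)
Σ over m = (-0.358182, -0.000000); ×(4π/17) → (-0.264768, -0.000000). Real part: -0.264768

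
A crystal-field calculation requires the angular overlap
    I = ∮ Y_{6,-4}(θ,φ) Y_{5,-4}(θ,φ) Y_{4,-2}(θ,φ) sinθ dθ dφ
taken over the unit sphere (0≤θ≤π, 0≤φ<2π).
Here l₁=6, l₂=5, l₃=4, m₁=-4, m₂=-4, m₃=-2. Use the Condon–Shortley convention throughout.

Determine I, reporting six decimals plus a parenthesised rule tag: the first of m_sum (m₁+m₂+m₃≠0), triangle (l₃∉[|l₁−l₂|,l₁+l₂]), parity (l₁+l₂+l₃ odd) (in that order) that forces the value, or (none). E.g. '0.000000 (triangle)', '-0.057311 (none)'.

0.000000 (m_sum)

m-sum = -4 − 4 − 2 = -10 ≠ 0 ⇒ I = 0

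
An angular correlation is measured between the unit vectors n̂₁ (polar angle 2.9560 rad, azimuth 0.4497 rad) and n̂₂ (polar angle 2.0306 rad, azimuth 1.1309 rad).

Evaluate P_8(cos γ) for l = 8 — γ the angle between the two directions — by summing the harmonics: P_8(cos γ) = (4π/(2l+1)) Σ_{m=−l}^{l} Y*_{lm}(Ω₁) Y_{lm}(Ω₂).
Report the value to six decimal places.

0.116390

Term-by-term m-sum for l=8 (normalisation 4π/17 = 0.739198):
  m=-8: Y*=-0.00000 - 0.00000j  Y=-0.19927 - 0.07903j  product 0.00000 + 0.00000j
  m=-7: Y*=0.00001 + 0.00000j  Y=0.02645 + 0.42381j  product 0.00000 + 0.00001j
  m=-6: Y*=-0.00018 + 0.00009j  Y=0.33389 - 0.18337j  product -0.00004 + 0.00006j
  m=-5: Y*=0.00123 - 0.00153j  Y=0.00776 + 0.00564j  product 0.00002 - 0.00000j
  m=-4: Y*=-0.00324 + 0.01396j  Y=0.06548 - 0.34274j  product 0.00457 + 0.00202j
  m=-3: Y*=-0.01693 - 0.07511j  Y=-0.16422 + 0.04212j  product 0.00594 + 0.01162j
  m=-2: Y*=0.17992 + 0.22644j  Y=-0.17252 - 0.20860j  product 0.01620 - 0.07660j
  m=-1: Y*=-0.59590 - 0.28763j  Y=-0.09739 + 0.20693j  product 0.11756 - 0.09530j
  m=+0: Y*=0.54550 + 0.00000j  Y=-0.24021 + 0.00000j  product -0.13104 + 0.00000j
  m=+1: Y*=0.59590 - 0.28763j  Y=0.09739 + 0.20693j  product 0.11756 + 0.09530j
  m=+2: Y*=0.17992 - 0.22644j  Y=-0.17252 + 0.20860j  product 0.01620 + 0.07660j
  m=+3: Y*=0.01693 - 0.07511j  Y=0.16422 + 0.04212j  product 0.00594 - 0.01162j
  m=+4: Y*=-0.00324 - 0.01396j  Y=0.06548 + 0.34274j  product 0.00457 - 0.00202j
  m=+5: Y*=-0.00123 - 0.00153j  Y=-0.00776 + 0.00564j  product 0.00002 + 0.00000j
  m=+6: Y*=-0.00018 - 0.00009j  Y=0.33389 + 0.18337j  product -0.00004 - 0.00006j
  m=+7: Y*=-0.00001 + 0.00000j  Y=-0.02645 + 0.42381j  product 0.00000 - 0.00001j
  m=+8: Y*=-0.00000 + 0.00000j  Y=-0.19927 + 0.07903j  product 0.00000 - 0.00000j
Total Σ_m = 0.15745 - 0.00000j. Multiply by 0.739198: 0.11639 - 0.00000j. P_8(cos γ) = 0.116390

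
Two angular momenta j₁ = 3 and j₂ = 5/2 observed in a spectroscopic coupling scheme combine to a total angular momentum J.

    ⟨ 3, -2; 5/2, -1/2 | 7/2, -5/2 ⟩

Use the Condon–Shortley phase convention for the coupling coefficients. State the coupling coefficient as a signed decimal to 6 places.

j₁+j₂−J=2  J+j₁−j₂=4  J−j₁+j₂=3  j₁+j₂+J+1=10
(j₁±m₁, j₂±m₂, J±M) = (1,5,2,3,1,6)
P² = 4608/7
sum k=1..2:
  [1] −1/48 = -1/48
  [2] +1/72 = 1/72
S = -1/144
C² = P²·S² = 2/63 ; C = -0.178174

-0.178174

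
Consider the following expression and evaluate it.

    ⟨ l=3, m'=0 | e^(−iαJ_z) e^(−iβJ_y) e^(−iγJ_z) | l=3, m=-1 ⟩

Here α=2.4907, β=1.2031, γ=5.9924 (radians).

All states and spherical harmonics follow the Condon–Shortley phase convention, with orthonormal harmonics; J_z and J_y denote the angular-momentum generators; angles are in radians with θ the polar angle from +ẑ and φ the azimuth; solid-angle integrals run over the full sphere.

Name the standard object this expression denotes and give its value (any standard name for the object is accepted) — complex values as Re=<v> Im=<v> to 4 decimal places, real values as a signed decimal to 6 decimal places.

This is a Wigner D-matrix element — the rotation-matrix element ⟨l m'| R(α,β,γ) |l m⟩ in the angular-momentum basis.
First d^3_{0,-1}(β=1.2031), then the phase factors e^{-i(0)α} and e^{-i(-1)γ}:
c=cos(1.203100/2)=0.824459, s=sin(1.203100/2)=0.565921; N=√[6·6·2·24]=41.569219
The bounds max(0,m−m')=0 and min(l+m,l−m')=2 give 3 terms
  k=0: (−1)^1·41.5692/(12)·0.8245^5·0.5659^1 = -0.746780
  k=1: (−1)^2·41.5692/(4)·0.8245^3·0.5659^3 = +1.055571
  k=2: (−1)^3·41.5692/(12)·0.8245^1·0.5659^5 = -0.165783
d^3_{0,-1}(1.2031) = -0.746780 +1.055571 -0.165783 = +0.143008
Attach z-rotation phases: D = e^{-i(0)(2.4907)}·(+0.143008)·e^{-i(-1)(5.9924)} = +0.137004-0.041001i

Wigner D-matrix element, Re=0.1370 Im=-0.0410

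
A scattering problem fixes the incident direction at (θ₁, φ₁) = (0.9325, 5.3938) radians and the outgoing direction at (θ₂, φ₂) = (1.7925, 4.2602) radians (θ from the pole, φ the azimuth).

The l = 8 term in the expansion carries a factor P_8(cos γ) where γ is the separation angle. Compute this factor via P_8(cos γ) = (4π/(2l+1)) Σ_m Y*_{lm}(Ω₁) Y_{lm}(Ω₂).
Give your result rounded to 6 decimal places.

-0.041226

Addition theorem: P_8(cos γ) = (4π/17) Σ_m Y*_{lm}(Ω₁) Y_{lm}(Ω₂), m = −8…8:
  term(m=-8) = -0.035345+0.013142i   from Y*(Ω₁)=+0.060076-0.065940i, Y(Ω₂)=-0.375762-0.193681i
  term(m=-7) = +0.008186-0.100566i   from Y*(Ω₁)=+0.264280+0.015210i, Y(Ω₂)=+0.009044-0.381050i
  term(m=-6) = -0.033816-0.019291i   from Y*(Ω₁)=+0.255215+0.354541i, Y(Ω₂)=-0.081064+0.037027i
  term(m=-5) = +0.110451-0.078052i   from Y*(Ω₁)=-0.098746+0.363196i, Y(Ω₂)=-0.277101-0.228770i
  term(m=-4) = -0.000031-0.000170i   from Y*(Ω₁)=+0.004911-0.002169i, Y(Ω₂)=+0.007597-0.031321i
  term(m=-3) = -0.112057-0.029714i   from Y*(Ω₁)=+0.315512+0.161636i, Y(Ω₂)=-0.319543+0.069522i
  term(m=-2) = +0.010332-0.012357i   from Y*(Ω₁)=+0.039050+0.185049i, Y(Ω₂)=-0.052650-0.066947i
  term(m=-1) = +0.036184+0.077422i   from Y*(Ω₁)=+0.174571-0.215255i, Y(Ω₂)=-0.134733+0.277367i
  term(m=+0) = -0.023579+0.000000i   from Y*(Ω₁)=+0.234943-0.000000i, Y(Ω₂)=-0.100361+0.000000i
  term(m=+1) = +0.036184-0.077422i   from Y*(Ω₁)=-0.174571-0.215255i, Y(Ω₂)=+0.134733+0.277367i
  term(m=+2) = +0.010332+0.012357i   from Y*(Ω₁)=+0.039050-0.185049i, Y(Ω₂)=-0.052650+0.066947i
  term(m=+3) = -0.112057+0.029714i   from Y*(Ω₁)=-0.315512+0.161636i, Y(Ω₂)=+0.319543+0.069522i
  term(m=+4) = -0.000031+0.000170i   from Y*(Ω₁)=+0.004911+0.002169i, Y(Ω₂)=+0.007597+0.031321i
  term(m=+5) = +0.110451+0.078052i   from Y*(Ω₁)=+0.098746+0.363196i, Y(Ω₂)=+0.277101-0.228770i
  term(m=+6) = -0.033816+0.019291i   from Y*(Ω₁)=+0.255215-0.354541i, Y(Ω₂)=-0.081064-0.037027i
  term(m=+7) = +0.008186+0.100566i   from Y*(Ω₁)=-0.264280+0.015210i, Y(Ω₂)=-0.009044-0.381050i
  term(m=+8) = -0.035345-0.013142i   from Y*(Ω₁)=+0.060076+0.065940i, Y(Ω₂)=-0.375762+0.193681i
Total Σ_m = -0.055771-0.000000i. Multiply by 0.739198: -0.041226-0.000000i. P_8(cos γ) = -0.041226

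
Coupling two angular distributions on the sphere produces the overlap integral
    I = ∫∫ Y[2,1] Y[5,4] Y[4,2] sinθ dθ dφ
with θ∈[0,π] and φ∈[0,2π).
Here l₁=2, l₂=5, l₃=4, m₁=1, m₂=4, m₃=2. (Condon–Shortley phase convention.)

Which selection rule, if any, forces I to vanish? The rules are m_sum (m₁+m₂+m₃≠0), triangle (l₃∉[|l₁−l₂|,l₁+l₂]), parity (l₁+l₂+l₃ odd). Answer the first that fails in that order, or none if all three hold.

Σmᵢ = 7  ✗
l₃∈[|l₁−l₂|,l₁+l₂]=[3,7], have l₃=4
Σlᵢ = 11 ⇒ odd

m_sum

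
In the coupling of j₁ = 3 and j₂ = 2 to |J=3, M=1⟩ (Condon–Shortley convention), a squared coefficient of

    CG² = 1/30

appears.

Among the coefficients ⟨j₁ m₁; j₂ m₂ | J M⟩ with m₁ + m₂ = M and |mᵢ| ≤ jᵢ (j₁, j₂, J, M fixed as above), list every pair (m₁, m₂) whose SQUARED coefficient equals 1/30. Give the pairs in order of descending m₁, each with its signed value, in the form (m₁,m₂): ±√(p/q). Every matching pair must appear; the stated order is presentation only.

(0,1): −√(1/30)

Admissible pairs with m₁+m₂ = M = 1: (-1,2), (0,1), (1,0), (2,-1), (3,-2)
  (m₁,m₂)=(3,-2): CG² = 1/6, CG = +√(1/6)
  (m₁,m₂)=(2,-1): CG² = 1/4, CG = +√(1/4)
  (m₁,m₂)=(1,0): CG² = 3/20, CG = −√(3/20)
  (m₁,m₂)=(0,1): CG² = 1/30, CG = −√(1/30)   ← matches the target
  (m₁,m₂)=(-1,2): CG² = 2/5, CG = +√(2/5)
Pairs with CG² = 1/30: (0,1): −√(1/30)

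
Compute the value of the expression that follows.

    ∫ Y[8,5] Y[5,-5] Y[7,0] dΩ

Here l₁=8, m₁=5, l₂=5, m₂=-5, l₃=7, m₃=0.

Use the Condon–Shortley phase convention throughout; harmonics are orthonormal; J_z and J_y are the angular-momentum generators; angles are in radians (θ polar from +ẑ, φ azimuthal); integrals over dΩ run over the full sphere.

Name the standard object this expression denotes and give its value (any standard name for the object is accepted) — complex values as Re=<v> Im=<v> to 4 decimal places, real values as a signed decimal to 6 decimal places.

Gaunt coefficient, -0.164107

This is a Gaunt coefficient — the integral of a triple product of spherical harmonics over the sphere.
Checks pass: Σm=0; 20 even; l₃=7∈[3,13].
(2·8+1)(2·5+1)(2·7+1) = 2805
Δ: 6! 10! 4! / 21! → 1/814773960
sum: t=1:−1/87091200 t=2:+1/4976640 t=3:−1/2073600 t=4:+1/4976640 t=5:−1/87091200 = -1/9676800
3j²(8 5 7; 0 0 0) = Δ·Π!·Σ² = 360/46189  (sign +1)
sum: t=0:+1/522547200 = 1/522547200
3j²(8 5 7; 5 -5 0) = Δ·Π!·Σ² = 5/323  (sign -1)
combine: 4πI² = 2805·360/46189·5/323 = 27000/79781
take √, sign -1: I = -0.16410704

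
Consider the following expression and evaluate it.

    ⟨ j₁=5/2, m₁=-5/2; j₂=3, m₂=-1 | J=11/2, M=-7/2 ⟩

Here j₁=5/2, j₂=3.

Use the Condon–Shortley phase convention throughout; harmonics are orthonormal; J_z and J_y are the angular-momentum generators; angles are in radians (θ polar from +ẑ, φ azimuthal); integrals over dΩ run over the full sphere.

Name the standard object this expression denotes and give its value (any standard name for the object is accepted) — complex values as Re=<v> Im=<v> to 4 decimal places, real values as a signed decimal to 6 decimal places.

Clebsch–Gordan coefficient, +√(3/11) ≈ +0.522233

This is a Clebsch–Gordan (vector-coupling) coefficient.
triangle: 0!·5!·6!/12! = 86400/479001600
(j±m)!: 0!·5!·2!·4!·2!·9! = 4180377600
prefactor² = (2J+1)·Δ·N² = 99532800/11
  k=0: +1/(0!·0!·5!·2!·0!·4!) = 1/5760
Σ = 1/5760  ⇒  CG² = 99532800/11·(1/5760)² = 3/11
CG = +√(3/11) = +0.522233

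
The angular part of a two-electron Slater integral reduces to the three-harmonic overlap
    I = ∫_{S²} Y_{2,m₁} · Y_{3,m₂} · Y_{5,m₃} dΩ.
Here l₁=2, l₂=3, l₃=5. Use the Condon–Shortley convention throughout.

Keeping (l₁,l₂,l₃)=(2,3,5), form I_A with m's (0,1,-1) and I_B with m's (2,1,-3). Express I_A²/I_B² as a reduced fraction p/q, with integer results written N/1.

l's match ⇒ only the (l;m) 3-j factors differ between A and B.
A: triangle coeff Δ(2,3,5) = 1/2310; Σ_t [0,0]: t=0:+1/192 = 1/192; (3j)²=3/77 [(2 3 5; 0 1 -1)], sign=+1
B: triangle coeff Δ(2,3,5) = 1/2310; Σ_t [0,0]: t=0:+1/1152 = 1/1152; (3j)²=1/33 [(2 3 5; 2 1 -3)], sign=+1
I_A²/I_B² = (3/77)/(1/33) = 9/7

9/7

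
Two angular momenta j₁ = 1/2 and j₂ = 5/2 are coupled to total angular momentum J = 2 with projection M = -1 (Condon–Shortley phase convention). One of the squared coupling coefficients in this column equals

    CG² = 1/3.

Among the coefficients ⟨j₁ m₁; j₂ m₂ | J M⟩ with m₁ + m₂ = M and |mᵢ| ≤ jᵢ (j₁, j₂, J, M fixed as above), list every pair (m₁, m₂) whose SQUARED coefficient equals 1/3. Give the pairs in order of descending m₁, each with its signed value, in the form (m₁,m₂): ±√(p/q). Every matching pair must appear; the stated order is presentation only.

Admissible pairs with m₁+m₂ = M = -1: (-1/2,-1/2), (1/2,-3/2)
  (m₁,m₂)=(1/2,-3/2): CG² = 2/3, CG = +√(2/3)
  (m₁,m₂)=(-1/2,-1/2): CG² = 1/3, CG = −√(1/3)   ← matches the target
Pairs with CG² = 1/3: (-1/2,-1/2): −√(1/3)

(-1/2,-1/2): −√(1/3)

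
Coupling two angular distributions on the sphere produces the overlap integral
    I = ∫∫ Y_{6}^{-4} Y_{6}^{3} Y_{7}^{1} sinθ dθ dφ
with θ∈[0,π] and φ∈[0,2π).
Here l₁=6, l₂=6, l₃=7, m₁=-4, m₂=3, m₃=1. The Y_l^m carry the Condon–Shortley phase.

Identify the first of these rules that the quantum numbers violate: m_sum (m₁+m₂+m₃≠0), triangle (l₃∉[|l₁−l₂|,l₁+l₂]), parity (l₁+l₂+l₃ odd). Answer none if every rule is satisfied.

parity

Σmᵢ = 0  ✓
l₃∈[|l₁−l₂|,l₁+l₂]=[0,12], have l₃=7  ✓
Σlᵢ = 19 ⇒ odd  ✗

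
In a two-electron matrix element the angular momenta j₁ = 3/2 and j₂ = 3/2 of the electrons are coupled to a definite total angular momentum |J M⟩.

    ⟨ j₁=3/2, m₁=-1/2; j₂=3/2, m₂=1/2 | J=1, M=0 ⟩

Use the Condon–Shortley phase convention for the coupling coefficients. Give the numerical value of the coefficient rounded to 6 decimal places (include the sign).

-0.223607

triangle: 2!×1!×1!/5! = 2/120
(j±m)!: 1!×2!×2!×1!×1!×1! = 4
prefactor² = (2J+1)×Δ×N² = 1/5
  k=1: −1/(1!×1!×1!×1!×0!×0!) = -1
  k=2: +1/(2!×0!×0!×0!×1!×1!) = 1/2
Σ = -1/2  ⇒  CG² = 1/5×(-1/2)² = 1/20
CG = −√(1/20) = -0.223607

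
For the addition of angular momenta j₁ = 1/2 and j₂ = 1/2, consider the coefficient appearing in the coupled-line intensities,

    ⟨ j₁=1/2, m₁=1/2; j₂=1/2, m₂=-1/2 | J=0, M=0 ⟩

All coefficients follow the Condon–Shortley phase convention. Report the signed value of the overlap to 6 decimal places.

+√(1/2) ≈ +0.707107

√[1·1!0!0!/2! · 1!0!0!1!0!0!] = √(1/2)
  +(−1)^0/∏(0,1,0,0,0,0)! = 1  (running 1)
⟨..|..⟩ = √(1/2)·(1) = +0.707107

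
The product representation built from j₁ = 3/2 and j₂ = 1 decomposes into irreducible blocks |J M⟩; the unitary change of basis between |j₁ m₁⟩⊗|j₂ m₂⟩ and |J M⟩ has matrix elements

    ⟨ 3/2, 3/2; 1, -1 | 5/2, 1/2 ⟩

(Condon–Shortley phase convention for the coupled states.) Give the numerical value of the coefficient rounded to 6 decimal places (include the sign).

+0.316228

triangle: 0!×3!×2!/6! = 12/720
(j±m)!: 3!×0!×0!×2!×3!×2! = 144
prefactor² = (2J+1)×Δ×N² = 72/5
  k=0: +1/(0!×0!×0!×0!×3!×2!) = 1/12
Σ = 1/12  ⇒  CG² = 72/5×(1/12)² = 1/10
CG = +√(1/10) = +0.316228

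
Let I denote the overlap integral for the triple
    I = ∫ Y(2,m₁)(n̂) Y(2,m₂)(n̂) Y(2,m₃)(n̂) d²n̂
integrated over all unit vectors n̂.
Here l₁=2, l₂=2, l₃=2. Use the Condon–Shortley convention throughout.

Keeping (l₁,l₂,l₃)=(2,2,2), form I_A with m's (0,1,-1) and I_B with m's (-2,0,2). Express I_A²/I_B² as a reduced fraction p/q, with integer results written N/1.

Same 2,2,2: normalisation and zero-m 3j drop out of the ratio.
A: Δ: 2! 2! 2! / 7! → 1/630; sum: t=1:−1/2 t=2:+1/4 = -1/4; 3j²(2 2 2; 0 1 -1) = Δ·Π!·Σ² = 1/70  (sign +1)
B: Δ: 2! 2! 2! / 7! → 1/630; sum: t=2:+1/8 = 1/8; 3j²(2 2 2; -2 0 2) = Δ·Π!·Σ² = 2/35  (sign +1)
I_A²/I_B² = (1/70)/(2/35) = 1/4

1/4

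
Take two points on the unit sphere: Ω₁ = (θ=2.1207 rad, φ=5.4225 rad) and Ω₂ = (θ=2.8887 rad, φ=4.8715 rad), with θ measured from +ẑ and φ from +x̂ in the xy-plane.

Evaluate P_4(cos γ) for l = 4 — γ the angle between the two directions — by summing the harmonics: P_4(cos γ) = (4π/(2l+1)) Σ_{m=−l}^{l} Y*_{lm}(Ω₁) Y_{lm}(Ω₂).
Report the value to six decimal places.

-0.419946

Expand P_4 via completeness: Σ_{m} conj(Y_{4,m}) at Ω₁ times Y_{4,m} at Ω₂ —
  m=-4: Y*=(-0.223294, 0.069354)  Y=(0.001395, -0.001031)  product (-0.000240, 0.000327)
  m=-3: Y*=(0.343559, 0.215173)  Y=(0.008721, 0.016860)  product (-0.000632, 0.007669)
  m=-2: Y*=(-0.033259, -0.219207)  Y=(-0.110628, 0.036443)  product (0.011668, 0.023038)
  m=-1: Y*=(0.149535, -0.173935)  Y=(-0.064675, -0.403039)  product (-0.079774, -0.049019)
  m=+0: Y*=(-0.273217, -0.000000)  Y=(0.595896, 0.000000)  product (-0.162809, -0.000000)
  m=+1: Y*=(-0.149535, -0.173935)  Y=(0.064675, -0.403039)  product (-0.079774, 0.049019)
  m=+2: Y*=(-0.033259, 0.219207)  Y=(-0.110628, -0.036443)  product (0.011668, -0.023038)
  m=+3: Y*=(-0.343559, 0.215173)  Y=(-0.008721, 0.016860)  product (-0.000632, -0.007669)
  m=+4: Y*=(-0.223294, -0.069354)  Y=(0.001395, 0.001031)  product (-0.000240, -0.000327)
Σ over m = (-0.300764, 0.000000); ×(4π/9) → (-0.419946, 0.000000). Real part: -0.419946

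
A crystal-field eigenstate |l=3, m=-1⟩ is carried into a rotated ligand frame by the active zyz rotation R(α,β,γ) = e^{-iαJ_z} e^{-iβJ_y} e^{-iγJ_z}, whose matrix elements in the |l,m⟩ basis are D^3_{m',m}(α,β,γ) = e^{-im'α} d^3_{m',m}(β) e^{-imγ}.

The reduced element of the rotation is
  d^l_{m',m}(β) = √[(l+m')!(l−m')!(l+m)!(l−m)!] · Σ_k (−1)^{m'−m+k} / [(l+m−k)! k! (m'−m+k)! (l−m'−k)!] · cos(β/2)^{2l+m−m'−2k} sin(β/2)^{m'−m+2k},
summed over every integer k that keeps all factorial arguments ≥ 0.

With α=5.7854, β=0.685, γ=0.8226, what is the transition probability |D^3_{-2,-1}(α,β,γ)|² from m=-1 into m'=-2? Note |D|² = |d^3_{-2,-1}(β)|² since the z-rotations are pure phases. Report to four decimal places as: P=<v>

Split into d^3_{-2,-1}(β=0.6850) × two z-phases.
c=cos(0.685000/2)=0.941918, s=sin(0.685000/2)=0.335843; N=√[1·120·2·24]=75.894664
Admissible k: 1..2 (factorial args all ≥0)
  k=1: (−1)^0·75.8947/(24)·0.9419^5·0.3358^1 = +0.787411
  k=2: (−1)^1·75.8947/(12)·0.9419^3·0.3358^3 = -0.200206
d^3_{-2,-1}(0.6850) = +0.787411 -0.200206 = +0.587205
|D^3_{-2,-1}|² = |d^3_{-2,-1}(β)|² = (+0.587205)² = 0.344810 (the z-rotation phases have unit modulus)

P=0.3448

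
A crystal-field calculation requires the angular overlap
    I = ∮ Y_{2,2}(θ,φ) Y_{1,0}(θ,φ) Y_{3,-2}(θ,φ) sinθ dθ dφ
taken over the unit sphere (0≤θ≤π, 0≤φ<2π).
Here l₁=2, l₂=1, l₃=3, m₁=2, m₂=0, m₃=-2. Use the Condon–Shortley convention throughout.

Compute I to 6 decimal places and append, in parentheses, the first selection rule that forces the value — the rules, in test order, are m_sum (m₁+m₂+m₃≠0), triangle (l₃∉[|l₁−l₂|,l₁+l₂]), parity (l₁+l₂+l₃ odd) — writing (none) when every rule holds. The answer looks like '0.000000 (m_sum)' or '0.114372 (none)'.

Rules hold: Σm=0, L=6 even, 1≤3≤3.
N = 5·3·7 = 105
Δ = 0!·4!·2!/7! = 1/105
Racah Σ t=0..0: t=0:+1/4 = 1/4
⇒ 3j(2 1 3; 0 0 0)² = 3/35, sgn -1
Racah Σ t=0..0: t=0:+1/24 = 1/24
⇒ 3j(2 1 3; 2 0 -2)² = 1/21, sgn -1
4πI² = N·(3j₀)²·(3jₘ)² = 3/7
I = +1·√(0.428571/4π) = 0.18467439
No selection rule forces the value: the integral is nonzero (none).

0.184674 (none)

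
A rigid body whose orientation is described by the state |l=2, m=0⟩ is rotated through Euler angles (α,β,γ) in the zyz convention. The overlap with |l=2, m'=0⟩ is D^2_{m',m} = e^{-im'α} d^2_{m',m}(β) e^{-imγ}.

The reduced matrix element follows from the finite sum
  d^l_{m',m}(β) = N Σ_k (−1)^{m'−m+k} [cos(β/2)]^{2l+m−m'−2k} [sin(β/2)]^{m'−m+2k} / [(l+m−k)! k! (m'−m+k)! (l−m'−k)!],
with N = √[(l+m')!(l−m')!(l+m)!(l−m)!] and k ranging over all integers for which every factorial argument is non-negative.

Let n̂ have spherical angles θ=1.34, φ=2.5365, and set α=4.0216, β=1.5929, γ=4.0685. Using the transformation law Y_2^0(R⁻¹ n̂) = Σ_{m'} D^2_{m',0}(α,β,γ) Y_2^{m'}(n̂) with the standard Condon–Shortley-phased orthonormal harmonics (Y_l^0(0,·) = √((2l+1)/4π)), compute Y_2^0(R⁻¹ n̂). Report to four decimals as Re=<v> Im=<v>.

Re=-0.3096 Im=0.0000

Need the full column D^2_{m',0} for m'=−2..2 at α=4.0216, β=1.5929, γ=4.0685.
cos(β/2)=0.699249, sin(β/2)=0.714878
d^2_{-2,0}: single k=2 term ⇒ +0.612073;  D = -0.115126+0.601149i
d^2_{-1,0}: k∈[1..2] ⇒ +0.598692 -0.625754 = -0.027063;  D = +0.017243+0.020858i
d^2_{0,0}: k∈[0..2] ⇒ +0.239071 -0.999512 +0.261173 = -0.499267;  D = -0.499267+0.000000i
d^2_{1,0}: k∈[0..1] ⇒ -0.598692 +0.625754 = +0.027063;  D = -0.017243+0.020858i
d^2_{2,0}: single k=0 term ⇒ +0.612073;  D = -0.115126-0.601149i
Y_2^{m'}(θ=1.34,φ=2.5365) and Σ D·Y over m':
  (-0.1151+0.6011i)·(+0.1292+0.3425i)  (+0.0172+0.0209i)·(-0.1415-0.0979i)  (-0.4993+0.0000i)·(-0.2659+0.0000i)  (-0.0172+0.0209i)·(+0.1415-0.0979i)  (-0.1151-0.6011i)·(+0.1292-0.3425i)
Y_2^0(R⁻¹ n̂) = -0.309599+0.000000i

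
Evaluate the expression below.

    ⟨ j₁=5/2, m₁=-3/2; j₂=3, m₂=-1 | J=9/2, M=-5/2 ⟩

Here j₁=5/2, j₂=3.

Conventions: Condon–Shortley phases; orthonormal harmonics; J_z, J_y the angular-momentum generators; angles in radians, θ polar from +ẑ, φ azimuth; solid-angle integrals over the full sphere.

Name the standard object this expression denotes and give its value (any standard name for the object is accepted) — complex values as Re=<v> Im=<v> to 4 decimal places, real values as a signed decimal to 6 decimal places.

Clebsch–Gordan coefficient, −√(10/99) ≈ -0.317821

This is a Clebsch–Gordan (vector-coupling) coefficient.
triangle: 1!*4!*5!/11! = 2880/39916800
(j±m)!: 1!*4!*2!*4!*2!*7! = 11612160
prefactor² = (2J+1)*Δ*N² = 92160/11
  k=0: +1/(0!*1!*4!*2!*0!*3!) = 1/288
  k=1: −1/(1!*0!*3!*1!*1!*4!) = -1/144
Σ = -1/288  ⇒  CG² = 92160/11*(-1/288)² = 10/99
CG = −√(10/99) = -0.317821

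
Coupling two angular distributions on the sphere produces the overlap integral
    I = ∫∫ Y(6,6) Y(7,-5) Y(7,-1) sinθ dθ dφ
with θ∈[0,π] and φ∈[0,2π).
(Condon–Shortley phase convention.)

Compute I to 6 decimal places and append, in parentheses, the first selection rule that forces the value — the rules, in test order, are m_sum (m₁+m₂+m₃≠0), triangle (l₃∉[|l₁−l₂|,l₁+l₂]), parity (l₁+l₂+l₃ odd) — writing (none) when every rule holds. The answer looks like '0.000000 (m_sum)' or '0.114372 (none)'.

0.128174 (none)

Rules hold: Σm=0, L=20 even, 1≤7≤13.
N = 13·15·15 = 2925
Δ = 6!·6!·8!/21! = 1/2444321880
Racah Σ t=0..6: t=0:+1/2612736000 t=1:−1/20736000 t=2:+1/1658880 t=3:−1/746496 t=4:+1/1658880 t=5:−1/20736000 t=6:+1/2612736000 = -1/4354560
⇒ 3j(6 7 7; 0 0 0)² = 1000/138567, sgn +1
Racah Σ t=0..0: t=0:+1/746496000 = 1/746496000
⇒ 3j(6 7 7; 6 -5 -1)² = 616/62985, sgn +1
4πI² = N·(3j₀)²·(3jₘ)² = 280000/1356277
I = +1·√(0.206448/4π) = 0.12817398
No selection rule forces the value: the integral is nonzero (none).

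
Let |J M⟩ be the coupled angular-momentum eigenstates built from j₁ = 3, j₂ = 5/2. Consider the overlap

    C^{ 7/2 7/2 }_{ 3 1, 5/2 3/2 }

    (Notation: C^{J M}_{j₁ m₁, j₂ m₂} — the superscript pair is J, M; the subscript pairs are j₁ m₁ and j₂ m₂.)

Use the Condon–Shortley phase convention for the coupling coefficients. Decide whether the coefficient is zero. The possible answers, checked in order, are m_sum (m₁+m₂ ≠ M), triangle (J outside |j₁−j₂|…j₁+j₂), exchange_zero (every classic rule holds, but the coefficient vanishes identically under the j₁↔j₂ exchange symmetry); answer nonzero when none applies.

m_sum

m-sum: m₁+m₂ = 1+3/2 = 5/2, M = 7/2  ✗ ⇒ coefficient is 0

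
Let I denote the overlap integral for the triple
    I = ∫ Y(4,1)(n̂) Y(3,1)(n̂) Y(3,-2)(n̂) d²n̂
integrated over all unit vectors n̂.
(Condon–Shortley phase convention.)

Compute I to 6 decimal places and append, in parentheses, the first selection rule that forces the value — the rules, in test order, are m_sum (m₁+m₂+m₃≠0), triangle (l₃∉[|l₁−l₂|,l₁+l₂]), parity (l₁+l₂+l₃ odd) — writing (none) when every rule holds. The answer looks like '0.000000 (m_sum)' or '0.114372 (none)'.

0.145070 (none)

m-sum 0 ✓  L=10 even ✓  1≤3≤7 ✓
Π(2lᵢ+1) = 9×7×7 = 441
triangle coeff Δ(4,3,3) = 1/34650
Σ_t [1,3]: t=1:−1/72 t=2:+1/16 t=3:−1/72 = 5/144
(3j)²=2/77 [(4 3 3; 0 0 0)], sign=-1
Σ_t [2,3]: t=2:+1/48 t=3:−1/144 = 1/72
(3j)²=16/693 [(4 3 3; 1 1 -2)], sign=-1
⇒ 4πI² = 32/121
I = (+1)√(32/121/(4π)) = 0.14506992
No selection rule forces the value: the integral is nonzero (none).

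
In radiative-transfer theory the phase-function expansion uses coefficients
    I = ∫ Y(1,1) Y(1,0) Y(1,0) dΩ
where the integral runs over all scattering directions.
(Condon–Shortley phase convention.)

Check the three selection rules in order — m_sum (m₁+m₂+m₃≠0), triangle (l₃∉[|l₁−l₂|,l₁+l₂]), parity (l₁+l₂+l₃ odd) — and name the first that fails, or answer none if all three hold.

m₁+m₂+m₃ = 1 + 0 + 0 = 1  ✗
triangle: |1−1|=0 ≤ l₃=1 ≤ 1+1=2
parity: l₁+l₂+l₃ = 3 is odd

m_sum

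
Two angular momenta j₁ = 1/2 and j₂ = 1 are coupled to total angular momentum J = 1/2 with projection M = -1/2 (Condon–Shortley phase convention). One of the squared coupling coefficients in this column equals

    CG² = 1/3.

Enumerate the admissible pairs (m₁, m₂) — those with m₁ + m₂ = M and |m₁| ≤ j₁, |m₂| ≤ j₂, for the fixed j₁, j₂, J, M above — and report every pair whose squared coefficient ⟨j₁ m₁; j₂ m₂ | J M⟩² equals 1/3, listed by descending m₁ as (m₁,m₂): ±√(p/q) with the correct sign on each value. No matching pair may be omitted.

(-1/2,0): −√(1/3)

Admissible pairs with m₁+m₂ = M = -1/2: (-1/2,0), (1/2,-1)
  (m₁,m₂)=(1/2,-1): CG² = 2/3, CG = +√(2/3)
  (m₁,m₂)=(-1/2,0): CG² = 1/3, CG = −√(1/3)   ← matches the target
Pairs with CG² = 1/3: (-1/2,0): −√(1/3)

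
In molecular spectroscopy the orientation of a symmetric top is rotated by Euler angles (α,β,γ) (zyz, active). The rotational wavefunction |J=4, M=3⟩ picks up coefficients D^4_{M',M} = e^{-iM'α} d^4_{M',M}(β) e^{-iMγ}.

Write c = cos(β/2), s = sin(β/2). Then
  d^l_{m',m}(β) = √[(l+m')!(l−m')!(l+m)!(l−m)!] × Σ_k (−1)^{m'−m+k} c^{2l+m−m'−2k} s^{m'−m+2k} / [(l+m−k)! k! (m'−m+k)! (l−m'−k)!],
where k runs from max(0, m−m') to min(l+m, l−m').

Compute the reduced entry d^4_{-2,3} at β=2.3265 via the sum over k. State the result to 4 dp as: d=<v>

d=-0.3595

d^4_{-2,3}(β=2.3265) via the finite sum:
With c≡cos(β/2)=0.396358 and s≡sin(β/2)=0.918096, N=[2·720·5040·1]^{1/2}=2693.993318
k∈{5,6} keeps every argument non-negative
  k=5: (−1)^0·2693.9933/(240)·0.3964^3·0.9181^5 = +0.455920
  k=6: (−1)^1·2693.9933/(720)·0.3964^1·0.9181^7 = -0.815396
d^4_{-2,3}(2.3265) = +0.455920 -0.815396 = -0.359476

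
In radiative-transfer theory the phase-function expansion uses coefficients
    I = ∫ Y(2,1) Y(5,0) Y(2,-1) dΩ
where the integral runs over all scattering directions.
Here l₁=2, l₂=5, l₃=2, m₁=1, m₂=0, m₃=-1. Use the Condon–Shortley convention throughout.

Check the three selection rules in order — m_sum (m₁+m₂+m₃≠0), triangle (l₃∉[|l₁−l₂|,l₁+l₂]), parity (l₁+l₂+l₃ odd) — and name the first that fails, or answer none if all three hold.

triangle

Σmᵢ = 0  ✓
l₃∈[|l₁−l₂|,l₁+l₂]=[3,7] required, l₃=2 fails  ✗
Σlᵢ = 9 ⇒ odd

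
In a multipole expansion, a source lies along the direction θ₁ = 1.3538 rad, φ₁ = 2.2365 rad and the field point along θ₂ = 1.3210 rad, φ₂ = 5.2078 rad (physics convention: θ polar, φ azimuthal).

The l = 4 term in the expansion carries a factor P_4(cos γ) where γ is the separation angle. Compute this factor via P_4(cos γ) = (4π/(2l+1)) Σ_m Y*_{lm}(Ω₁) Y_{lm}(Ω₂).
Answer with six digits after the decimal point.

0.091102

Summing Y*_{l m}(θ₁,φ₁)·Y_{l m}(θ₂,φ₂) over m ∈ [−4, 4]; prefactor 4π/(2·4+1) = 1.396263:
  [-4]  conj(Y_{4,-4})(Ω₁) = (-0.357205, 0.185410) ; Y_{4,-4}(Ω₂) = (-0.155800, -0.357635) ; Δ = (0.121962, 0.098862)
  [-3]  conj(Y_{4,-3})(Ω₁) = (0.228501, 0.103778) ; Y_{4,-3}(Ω₂) = (-0.280490, -0.023776) ; Δ = (-0.061625, -0.034541)
  [-2]  conj(Y_{4,-2})(Ω₁) = (0.051098, 0.209360) ; Y_{4,-2}(Ω₂) = (0.098489, -0.150335) ; Δ = (0.036507, 0.012938)
  [-1]  conj(Y_{4,-1})(Ω₁) = (0.164361, -0.209302) ; Y_{4,-1}(Ω₂) = (-0.138570, -0.256441) ; Δ = (-0.076449, -0.013146)
  [+0]  conj(Y_{4,0})(Ω₁) = (0.178208, -0.000000) ; Y_{4,0}(Ω₂) = (0.137244, 0.000000) ; Δ = (0.024458, 0.000000)
  [+1]  conj(Y_{4,1})(Ω₁) = (-0.164361, -0.209302) ; Y_{4,1}(Ω₂) = (0.138570, -0.256441) ; Δ = (-0.076449, 0.013146)
  [+2]  conj(Y_{4,2})(Ω₁) = (0.051098, -0.209360) ; Y_{4,2}(Ω₂) = (0.098489, 0.150335) ; Δ = (0.036507, -0.012938)
  [+3]  conj(Y_{4,3})(Ω₁) = (-0.228501, 0.103778) ; Y_{4,3}(Ω₂) = (0.280490, -0.023776) ; Δ = (-0.061625, 0.034541)
  [+4]  conj(Y_{4,4})(Ω₁) = (-0.357205, -0.185410) ; Y_{4,4}(Ω₂) = (-0.155800, 0.357635) ; Δ = (0.121962, -0.098862)
Accumulated sum (0.065247, 0.000000); after 4π/(2l+1) scaling, (0.091102, 0.000000) ⇒ P_4 = 0.091102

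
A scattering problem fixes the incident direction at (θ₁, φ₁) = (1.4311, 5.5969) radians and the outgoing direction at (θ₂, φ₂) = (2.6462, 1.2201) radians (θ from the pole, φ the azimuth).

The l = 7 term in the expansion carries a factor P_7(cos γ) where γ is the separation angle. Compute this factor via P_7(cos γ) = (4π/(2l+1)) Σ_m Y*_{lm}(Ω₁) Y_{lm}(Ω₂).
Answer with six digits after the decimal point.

Addition theorem: P_7(cos γ) = (4π/15) Σ_m Y*_{lm}(Ω₁) Y_{lm}(Ω₂), m = −7…7:
  m=-7: (+0.042714+0.464964i) × (-0.001739-0.002121i) = +0.000912-0.000899i  (running Σ = +0.000912-0.000899i)
  m=-6: (-0.137628+0.203486i) × (-0.009659+0.016358i) = -0.001999-0.004217i  (running Σ = -0.001087-0.005116i)
  m=-5: (+0.250435-0.074688i) × (+0.079382+0.014665i) = +0.020975-0.002256i  (running Σ = +0.019888-0.007372i)
  m=-4: (+0.249071+0.104265i) × (-0.038938-0.229574i) = +0.014238-0.061240i  (running Σ = +0.034126-0.068612i)
  m=-3: (-0.089373-0.168343i) × (-0.387955+0.221463i) = +0.071954+0.045517i  (running Σ = +0.106081-0.023095i)
  m=-2: (+0.054360-0.270631i) × (+0.369043+0.311720i) = +0.104422-0.082929i  (running Σ = +0.210503-0.106025i)
  m=-1: (-0.125535+0.102827i) × (+0.019512-0.053339i) = +0.003035+0.008702i  (running Σ = +0.213538-0.097322i)
  m=0: (-0.277160-0.000000i) × (+0.446279+0.000000i) = -0.123691-0.000000i  (running Σ = +0.089847-0.097322i)
  m=1: (+0.125535+0.102827i) × (-0.019512-0.053339i) = +0.003035-0.008702i  (running Σ = +0.092883-0.106025i)
  m=2: (+0.054360+0.270631i) × (+0.369043-0.311720i) = +0.104422+0.082929i  (running Σ = +0.197305-0.023095i)
  m=3: (+0.089373-0.168343i) × (+0.387955+0.221463i) = +0.071954-0.045517i  (running Σ = +0.269259-0.068612i)
  m=4: (+0.249071-0.104265i) × (-0.038938+0.229574i) = +0.014238+0.061240i  (running Σ = +0.283497-0.007372i)
  m=5: (-0.250435-0.074688i) × (-0.079382+0.014665i) = +0.020975+0.002256i  (running Σ = +0.304473-0.005116i)
  m=6: (-0.137628-0.203486i) × (-0.009659-0.016358i) = -0.001999+0.004217i  (running Σ = +0.302473-0.000899i)
  m=7: (-0.042714+0.464964i) × (+0.001739-0.002121i) = +0.000912+0.000899i  (running Σ = +0.303385-0.000000i)
Σ over m = +0.303385-0.000000i; ×(4π/15) → +0.254164-0.000000i. Real part: 0.254164

0.254164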